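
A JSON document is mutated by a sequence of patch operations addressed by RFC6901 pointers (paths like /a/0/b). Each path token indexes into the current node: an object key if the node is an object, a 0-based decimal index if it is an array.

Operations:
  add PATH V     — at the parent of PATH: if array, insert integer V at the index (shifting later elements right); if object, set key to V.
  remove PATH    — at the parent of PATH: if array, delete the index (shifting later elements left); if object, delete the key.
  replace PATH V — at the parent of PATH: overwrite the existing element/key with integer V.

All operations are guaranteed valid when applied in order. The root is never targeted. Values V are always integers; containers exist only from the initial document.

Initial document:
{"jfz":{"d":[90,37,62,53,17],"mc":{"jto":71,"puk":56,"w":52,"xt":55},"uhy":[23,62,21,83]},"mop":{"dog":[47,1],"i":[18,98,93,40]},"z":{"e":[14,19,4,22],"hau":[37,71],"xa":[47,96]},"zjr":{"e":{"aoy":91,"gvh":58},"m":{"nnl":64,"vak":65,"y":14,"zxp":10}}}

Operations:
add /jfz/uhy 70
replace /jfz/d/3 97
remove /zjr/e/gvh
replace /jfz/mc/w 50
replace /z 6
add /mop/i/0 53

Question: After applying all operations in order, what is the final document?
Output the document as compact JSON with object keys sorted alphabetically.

Answer: {"jfz":{"d":[90,37,62,97,17],"mc":{"jto":71,"puk":56,"w":50,"xt":55},"uhy":70},"mop":{"dog":[47,1],"i":[53,18,98,93,40]},"z":6,"zjr":{"e":{"aoy":91},"m":{"nnl":64,"vak":65,"y":14,"zxp":10}}}

Derivation:
After op 1 (add /jfz/uhy 70): {"jfz":{"d":[90,37,62,53,17],"mc":{"jto":71,"puk":56,"w":52,"xt":55},"uhy":70},"mop":{"dog":[47,1],"i":[18,98,93,40]},"z":{"e":[14,19,4,22],"hau":[37,71],"xa":[47,96]},"zjr":{"e":{"aoy":91,"gvh":58},"m":{"nnl":64,"vak":65,"y":14,"zxp":10}}}
After op 2 (replace /jfz/d/3 97): {"jfz":{"d":[90,37,62,97,17],"mc":{"jto":71,"puk":56,"w":52,"xt":55},"uhy":70},"mop":{"dog":[47,1],"i":[18,98,93,40]},"z":{"e":[14,19,4,22],"hau":[37,71],"xa":[47,96]},"zjr":{"e":{"aoy":91,"gvh":58},"m":{"nnl":64,"vak":65,"y":14,"zxp":10}}}
After op 3 (remove /zjr/e/gvh): {"jfz":{"d":[90,37,62,97,17],"mc":{"jto":71,"puk":56,"w":52,"xt":55},"uhy":70},"mop":{"dog":[47,1],"i":[18,98,93,40]},"z":{"e":[14,19,4,22],"hau":[37,71],"xa":[47,96]},"zjr":{"e":{"aoy":91},"m":{"nnl":64,"vak":65,"y":14,"zxp":10}}}
After op 4 (replace /jfz/mc/w 50): {"jfz":{"d":[90,37,62,97,17],"mc":{"jto":71,"puk":56,"w":50,"xt":55},"uhy":70},"mop":{"dog":[47,1],"i":[18,98,93,40]},"z":{"e":[14,19,4,22],"hau":[37,71],"xa":[47,96]},"zjr":{"e":{"aoy":91},"m":{"nnl":64,"vak":65,"y":14,"zxp":10}}}
After op 5 (replace /z 6): {"jfz":{"d":[90,37,62,97,17],"mc":{"jto":71,"puk":56,"w":50,"xt":55},"uhy":70},"mop":{"dog":[47,1],"i":[18,98,93,40]},"z":6,"zjr":{"e":{"aoy":91},"m":{"nnl":64,"vak":65,"y":14,"zxp":10}}}
After op 6 (add /mop/i/0 53): {"jfz":{"d":[90,37,62,97,17],"mc":{"jto":71,"puk":56,"w":50,"xt":55},"uhy":70},"mop":{"dog":[47,1],"i":[53,18,98,93,40]},"z":6,"zjr":{"e":{"aoy":91},"m":{"nnl":64,"vak":65,"y":14,"zxp":10}}}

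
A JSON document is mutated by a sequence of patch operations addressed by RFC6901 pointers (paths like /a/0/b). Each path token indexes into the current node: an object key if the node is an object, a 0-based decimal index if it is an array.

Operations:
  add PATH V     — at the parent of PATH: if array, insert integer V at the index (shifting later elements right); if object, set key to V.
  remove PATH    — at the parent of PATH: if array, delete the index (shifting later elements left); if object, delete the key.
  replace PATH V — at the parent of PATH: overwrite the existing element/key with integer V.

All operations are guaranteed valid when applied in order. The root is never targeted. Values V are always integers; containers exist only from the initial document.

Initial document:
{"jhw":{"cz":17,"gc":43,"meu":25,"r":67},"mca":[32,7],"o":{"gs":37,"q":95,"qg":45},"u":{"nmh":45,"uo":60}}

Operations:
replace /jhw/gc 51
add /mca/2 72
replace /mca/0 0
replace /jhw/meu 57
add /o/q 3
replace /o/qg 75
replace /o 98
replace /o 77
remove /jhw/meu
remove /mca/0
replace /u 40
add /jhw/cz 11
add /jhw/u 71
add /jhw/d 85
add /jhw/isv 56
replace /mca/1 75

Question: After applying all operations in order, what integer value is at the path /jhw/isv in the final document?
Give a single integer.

Answer: 56

Derivation:
After op 1 (replace /jhw/gc 51): {"jhw":{"cz":17,"gc":51,"meu":25,"r":67},"mca":[32,7],"o":{"gs":37,"q":95,"qg":45},"u":{"nmh":45,"uo":60}}
After op 2 (add /mca/2 72): {"jhw":{"cz":17,"gc":51,"meu":25,"r":67},"mca":[32,7,72],"o":{"gs":37,"q":95,"qg":45},"u":{"nmh":45,"uo":60}}
After op 3 (replace /mca/0 0): {"jhw":{"cz":17,"gc":51,"meu":25,"r":67},"mca":[0,7,72],"o":{"gs":37,"q":95,"qg":45},"u":{"nmh":45,"uo":60}}
After op 4 (replace /jhw/meu 57): {"jhw":{"cz":17,"gc":51,"meu":57,"r":67},"mca":[0,7,72],"o":{"gs":37,"q":95,"qg":45},"u":{"nmh":45,"uo":60}}
After op 5 (add /o/q 3): {"jhw":{"cz":17,"gc":51,"meu":57,"r":67},"mca":[0,7,72],"o":{"gs":37,"q":3,"qg":45},"u":{"nmh":45,"uo":60}}
After op 6 (replace /o/qg 75): {"jhw":{"cz":17,"gc":51,"meu":57,"r":67},"mca":[0,7,72],"o":{"gs":37,"q":3,"qg":75},"u":{"nmh":45,"uo":60}}
After op 7 (replace /o 98): {"jhw":{"cz":17,"gc":51,"meu":57,"r":67},"mca":[0,7,72],"o":98,"u":{"nmh":45,"uo":60}}
After op 8 (replace /o 77): {"jhw":{"cz":17,"gc":51,"meu":57,"r":67},"mca":[0,7,72],"o":77,"u":{"nmh":45,"uo":60}}
After op 9 (remove /jhw/meu): {"jhw":{"cz":17,"gc":51,"r":67},"mca":[0,7,72],"o":77,"u":{"nmh":45,"uo":60}}
After op 10 (remove /mca/0): {"jhw":{"cz":17,"gc":51,"r":67},"mca":[7,72],"o":77,"u":{"nmh":45,"uo":60}}
After op 11 (replace /u 40): {"jhw":{"cz":17,"gc":51,"r":67},"mca":[7,72],"o":77,"u":40}
After op 12 (add /jhw/cz 11): {"jhw":{"cz":11,"gc":51,"r":67},"mca":[7,72],"o":77,"u":40}
After op 13 (add /jhw/u 71): {"jhw":{"cz":11,"gc":51,"r":67,"u":71},"mca":[7,72],"o":77,"u":40}
After op 14 (add /jhw/d 85): {"jhw":{"cz":11,"d":85,"gc":51,"r":67,"u":71},"mca":[7,72],"o":77,"u":40}
After op 15 (add /jhw/isv 56): {"jhw":{"cz":11,"d":85,"gc":51,"isv":56,"r":67,"u":71},"mca":[7,72],"o":77,"u":40}
After op 16 (replace /mca/1 75): {"jhw":{"cz":11,"d":85,"gc":51,"isv":56,"r":67,"u":71},"mca":[7,75],"o":77,"u":40}
Value at /jhw/isv: 56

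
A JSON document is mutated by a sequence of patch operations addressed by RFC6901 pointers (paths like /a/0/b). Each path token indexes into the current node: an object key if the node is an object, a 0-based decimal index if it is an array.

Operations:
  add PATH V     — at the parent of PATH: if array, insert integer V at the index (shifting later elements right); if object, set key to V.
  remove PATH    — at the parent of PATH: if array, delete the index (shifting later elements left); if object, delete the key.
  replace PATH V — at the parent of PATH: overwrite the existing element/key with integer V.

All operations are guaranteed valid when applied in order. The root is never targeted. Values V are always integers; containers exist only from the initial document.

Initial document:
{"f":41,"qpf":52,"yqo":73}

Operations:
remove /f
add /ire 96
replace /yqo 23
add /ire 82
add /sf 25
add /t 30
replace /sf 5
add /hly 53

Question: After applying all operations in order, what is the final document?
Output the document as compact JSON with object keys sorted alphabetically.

Answer: {"hly":53,"ire":82,"qpf":52,"sf":5,"t":30,"yqo":23}

Derivation:
After op 1 (remove /f): {"qpf":52,"yqo":73}
After op 2 (add /ire 96): {"ire":96,"qpf":52,"yqo":73}
After op 3 (replace /yqo 23): {"ire":96,"qpf":52,"yqo":23}
After op 4 (add /ire 82): {"ire":82,"qpf":52,"yqo":23}
After op 5 (add /sf 25): {"ire":82,"qpf":52,"sf":25,"yqo":23}
After op 6 (add /t 30): {"ire":82,"qpf":52,"sf":25,"t":30,"yqo":23}
After op 7 (replace /sf 5): {"ire":82,"qpf":52,"sf":5,"t":30,"yqo":23}
After op 8 (add /hly 53): {"hly":53,"ire":82,"qpf":52,"sf":5,"t":30,"yqo":23}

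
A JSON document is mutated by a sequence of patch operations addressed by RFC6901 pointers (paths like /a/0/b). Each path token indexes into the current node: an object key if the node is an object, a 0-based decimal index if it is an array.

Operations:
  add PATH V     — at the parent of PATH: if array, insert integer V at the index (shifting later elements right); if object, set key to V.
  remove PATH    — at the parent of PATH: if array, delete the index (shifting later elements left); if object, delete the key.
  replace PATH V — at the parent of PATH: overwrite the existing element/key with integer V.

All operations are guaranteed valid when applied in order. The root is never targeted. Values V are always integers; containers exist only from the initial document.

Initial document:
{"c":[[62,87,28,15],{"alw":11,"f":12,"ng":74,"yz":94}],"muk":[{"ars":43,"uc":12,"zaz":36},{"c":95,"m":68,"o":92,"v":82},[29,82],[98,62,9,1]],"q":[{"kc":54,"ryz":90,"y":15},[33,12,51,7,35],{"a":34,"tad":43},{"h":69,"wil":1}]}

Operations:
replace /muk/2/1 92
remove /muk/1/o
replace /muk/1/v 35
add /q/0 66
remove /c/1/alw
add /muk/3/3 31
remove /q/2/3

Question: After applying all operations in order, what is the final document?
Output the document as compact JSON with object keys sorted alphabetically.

Answer: {"c":[[62,87,28,15],{"f":12,"ng":74,"yz":94}],"muk":[{"ars":43,"uc":12,"zaz":36},{"c":95,"m":68,"v":35},[29,92],[98,62,9,31,1]],"q":[66,{"kc":54,"ryz":90,"y":15},[33,12,51,35],{"a":34,"tad":43},{"h":69,"wil":1}]}

Derivation:
After op 1 (replace /muk/2/1 92): {"c":[[62,87,28,15],{"alw":11,"f":12,"ng":74,"yz":94}],"muk":[{"ars":43,"uc":12,"zaz":36},{"c":95,"m":68,"o":92,"v":82},[29,92],[98,62,9,1]],"q":[{"kc":54,"ryz":90,"y":15},[33,12,51,7,35],{"a":34,"tad":43},{"h":69,"wil":1}]}
After op 2 (remove /muk/1/o): {"c":[[62,87,28,15],{"alw":11,"f":12,"ng":74,"yz":94}],"muk":[{"ars":43,"uc":12,"zaz":36},{"c":95,"m":68,"v":82},[29,92],[98,62,9,1]],"q":[{"kc":54,"ryz":90,"y":15},[33,12,51,7,35],{"a":34,"tad":43},{"h":69,"wil":1}]}
After op 3 (replace /muk/1/v 35): {"c":[[62,87,28,15],{"alw":11,"f":12,"ng":74,"yz":94}],"muk":[{"ars":43,"uc":12,"zaz":36},{"c":95,"m":68,"v":35},[29,92],[98,62,9,1]],"q":[{"kc":54,"ryz":90,"y":15},[33,12,51,7,35],{"a":34,"tad":43},{"h":69,"wil":1}]}
After op 4 (add /q/0 66): {"c":[[62,87,28,15],{"alw":11,"f":12,"ng":74,"yz":94}],"muk":[{"ars":43,"uc":12,"zaz":36},{"c":95,"m":68,"v":35},[29,92],[98,62,9,1]],"q":[66,{"kc":54,"ryz":90,"y":15},[33,12,51,7,35],{"a":34,"tad":43},{"h":69,"wil":1}]}
After op 5 (remove /c/1/alw): {"c":[[62,87,28,15],{"f":12,"ng":74,"yz":94}],"muk":[{"ars":43,"uc":12,"zaz":36},{"c":95,"m":68,"v":35},[29,92],[98,62,9,1]],"q":[66,{"kc":54,"ryz":90,"y":15},[33,12,51,7,35],{"a":34,"tad":43},{"h":69,"wil":1}]}
After op 6 (add /muk/3/3 31): {"c":[[62,87,28,15],{"f":12,"ng":74,"yz":94}],"muk":[{"ars":43,"uc":12,"zaz":36},{"c":95,"m":68,"v":35},[29,92],[98,62,9,31,1]],"q":[66,{"kc":54,"ryz":90,"y":15},[33,12,51,7,35],{"a":34,"tad":43},{"h":69,"wil":1}]}
After op 7 (remove /q/2/3): {"c":[[62,87,28,15],{"f":12,"ng":74,"yz":94}],"muk":[{"ars":43,"uc":12,"zaz":36},{"c":95,"m":68,"v":35},[29,92],[98,62,9,31,1]],"q":[66,{"kc":54,"ryz":90,"y":15},[33,12,51,35],{"a":34,"tad":43},{"h":69,"wil":1}]}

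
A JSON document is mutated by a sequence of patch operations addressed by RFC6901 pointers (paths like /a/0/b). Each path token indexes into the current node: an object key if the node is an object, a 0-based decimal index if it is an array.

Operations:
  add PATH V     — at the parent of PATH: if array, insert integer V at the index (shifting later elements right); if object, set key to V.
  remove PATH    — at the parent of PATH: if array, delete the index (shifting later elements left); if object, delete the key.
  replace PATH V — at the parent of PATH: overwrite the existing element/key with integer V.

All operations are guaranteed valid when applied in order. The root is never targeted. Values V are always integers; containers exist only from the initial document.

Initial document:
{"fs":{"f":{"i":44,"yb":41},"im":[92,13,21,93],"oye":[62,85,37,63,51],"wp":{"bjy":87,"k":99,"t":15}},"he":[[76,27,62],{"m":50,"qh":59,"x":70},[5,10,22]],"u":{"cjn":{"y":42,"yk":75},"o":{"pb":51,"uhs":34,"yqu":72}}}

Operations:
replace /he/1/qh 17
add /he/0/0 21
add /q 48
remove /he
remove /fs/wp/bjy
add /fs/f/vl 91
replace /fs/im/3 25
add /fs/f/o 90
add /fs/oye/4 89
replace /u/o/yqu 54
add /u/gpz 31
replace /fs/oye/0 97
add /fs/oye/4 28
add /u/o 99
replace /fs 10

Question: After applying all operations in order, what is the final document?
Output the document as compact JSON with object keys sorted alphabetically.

Answer: {"fs":10,"q":48,"u":{"cjn":{"y":42,"yk":75},"gpz":31,"o":99}}

Derivation:
After op 1 (replace /he/1/qh 17): {"fs":{"f":{"i":44,"yb":41},"im":[92,13,21,93],"oye":[62,85,37,63,51],"wp":{"bjy":87,"k":99,"t":15}},"he":[[76,27,62],{"m":50,"qh":17,"x":70},[5,10,22]],"u":{"cjn":{"y":42,"yk":75},"o":{"pb":51,"uhs":34,"yqu":72}}}
After op 2 (add /he/0/0 21): {"fs":{"f":{"i":44,"yb":41},"im":[92,13,21,93],"oye":[62,85,37,63,51],"wp":{"bjy":87,"k":99,"t":15}},"he":[[21,76,27,62],{"m":50,"qh":17,"x":70},[5,10,22]],"u":{"cjn":{"y":42,"yk":75},"o":{"pb":51,"uhs":34,"yqu":72}}}
After op 3 (add /q 48): {"fs":{"f":{"i":44,"yb":41},"im":[92,13,21,93],"oye":[62,85,37,63,51],"wp":{"bjy":87,"k":99,"t":15}},"he":[[21,76,27,62],{"m":50,"qh":17,"x":70},[5,10,22]],"q":48,"u":{"cjn":{"y":42,"yk":75},"o":{"pb":51,"uhs":34,"yqu":72}}}
After op 4 (remove /he): {"fs":{"f":{"i":44,"yb":41},"im":[92,13,21,93],"oye":[62,85,37,63,51],"wp":{"bjy":87,"k":99,"t":15}},"q":48,"u":{"cjn":{"y":42,"yk":75},"o":{"pb":51,"uhs":34,"yqu":72}}}
After op 5 (remove /fs/wp/bjy): {"fs":{"f":{"i":44,"yb":41},"im":[92,13,21,93],"oye":[62,85,37,63,51],"wp":{"k":99,"t":15}},"q":48,"u":{"cjn":{"y":42,"yk":75},"o":{"pb":51,"uhs":34,"yqu":72}}}
After op 6 (add /fs/f/vl 91): {"fs":{"f":{"i":44,"vl":91,"yb":41},"im":[92,13,21,93],"oye":[62,85,37,63,51],"wp":{"k":99,"t":15}},"q":48,"u":{"cjn":{"y":42,"yk":75},"o":{"pb":51,"uhs":34,"yqu":72}}}
After op 7 (replace /fs/im/3 25): {"fs":{"f":{"i":44,"vl":91,"yb":41},"im":[92,13,21,25],"oye":[62,85,37,63,51],"wp":{"k":99,"t":15}},"q":48,"u":{"cjn":{"y":42,"yk":75},"o":{"pb":51,"uhs":34,"yqu":72}}}
After op 8 (add /fs/f/o 90): {"fs":{"f":{"i":44,"o":90,"vl":91,"yb":41},"im":[92,13,21,25],"oye":[62,85,37,63,51],"wp":{"k":99,"t":15}},"q":48,"u":{"cjn":{"y":42,"yk":75},"o":{"pb":51,"uhs":34,"yqu":72}}}
After op 9 (add /fs/oye/4 89): {"fs":{"f":{"i":44,"o":90,"vl":91,"yb":41},"im":[92,13,21,25],"oye":[62,85,37,63,89,51],"wp":{"k":99,"t":15}},"q":48,"u":{"cjn":{"y":42,"yk":75},"o":{"pb":51,"uhs":34,"yqu":72}}}
After op 10 (replace /u/o/yqu 54): {"fs":{"f":{"i":44,"o":90,"vl":91,"yb":41},"im":[92,13,21,25],"oye":[62,85,37,63,89,51],"wp":{"k":99,"t":15}},"q":48,"u":{"cjn":{"y":42,"yk":75},"o":{"pb":51,"uhs":34,"yqu":54}}}
After op 11 (add /u/gpz 31): {"fs":{"f":{"i":44,"o":90,"vl":91,"yb":41},"im":[92,13,21,25],"oye":[62,85,37,63,89,51],"wp":{"k":99,"t":15}},"q":48,"u":{"cjn":{"y":42,"yk":75},"gpz":31,"o":{"pb":51,"uhs":34,"yqu":54}}}
After op 12 (replace /fs/oye/0 97): {"fs":{"f":{"i":44,"o":90,"vl":91,"yb":41},"im":[92,13,21,25],"oye":[97,85,37,63,89,51],"wp":{"k":99,"t":15}},"q":48,"u":{"cjn":{"y":42,"yk":75},"gpz":31,"o":{"pb":51,"uhs":34,"yqu":54}}}
After op 13 (add /fs/oye/4 28): {"fs":{"f":{"i":44,"o":90,"vl":91,"yb":41},"im":[92,13,21,25],"oye":[97,85,37,63,28,89,51],"wp":{"k":99,"t":15}},"q":48,"u":{"cjn":{"y":42,"yk":75},"gpz":31,"o":{"pb":51,"uhs":34,"yqu":54}}}
After op 14 (add /u/o 99): {"fs":{"f":{"i":44,"o":90,"vl":91,"yb":41},"im":[92,13,21,25],"oye":[97,85,37,63,28,89,51],"wp":{"k":99,"t":15}},"q":48,"u":{"cjn":{"y":42,"yk":75},"gpz":31,"o":99}}
After op 15 (replace /fs 10): {"fs":10,"q":48,"u":{"cjn":{"y":42,"yk":75},"gpz":31,"o":99}}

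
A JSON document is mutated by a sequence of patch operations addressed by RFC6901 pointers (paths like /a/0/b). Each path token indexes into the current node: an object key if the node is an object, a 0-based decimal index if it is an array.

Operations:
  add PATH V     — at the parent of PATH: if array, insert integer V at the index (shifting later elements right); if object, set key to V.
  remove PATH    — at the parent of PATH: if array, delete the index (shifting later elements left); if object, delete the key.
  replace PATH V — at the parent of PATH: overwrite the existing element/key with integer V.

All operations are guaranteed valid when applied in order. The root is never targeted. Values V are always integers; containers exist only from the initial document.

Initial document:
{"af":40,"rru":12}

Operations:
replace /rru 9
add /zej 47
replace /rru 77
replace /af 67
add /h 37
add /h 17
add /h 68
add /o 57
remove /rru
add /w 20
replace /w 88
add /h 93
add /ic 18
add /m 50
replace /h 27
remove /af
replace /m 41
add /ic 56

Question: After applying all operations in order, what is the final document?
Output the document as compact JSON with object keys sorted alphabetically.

After op 1 (replace /rru 9): {"af":40,"rru":9}
After op 2 (add /zej 47): {"af":40,"rru":9,"zej":47}
After op 3 (replace /rru 77): {"af":40,"rru":77,"zej":47}
After op 4 (replace /af 67): {"af":67,"rru":77,"zej":47}
After op 5 (add /h 37): {"af":67,"h":37,"rru":77,"zej":47}
After op 6 (add /h 17): {"af":67,"h":17,"rru":77,"zej":47}
After op 7 (add /h 68): {"af":67,"h":68,"rru":77,"zej":47}
After op 8 (add /o 57): {"af":67,"h":68,"o":57,"rru":77,"zej":47}
After op 9 (remove /rru): {"af":67,"h":68,"o":57,"zej":47}
After op 10 (add /w 20): {"af":67,"h":68,"o":57,"w":20,"zej":47}
After op 11 (replace /w 88): {"af":67,"h":68,"o":57,"w":88,"zej":47}
After op 12 (add /h 93): {"af":67,"h":93,"o":57,"w":88,"zej":47}
After op 13 (add /ic 18): {"af":67,"h":93,"ic":18,"o":57,"w":88,"zej":47}
After op 14 (add /m 50): {"af":67,"h":93,"ic":18,"m":50,"o":57,"w":88,"zej":47}
After op 15 (replace /h 27): {"af":67,"h":27,"ic":18,"m":50,"o":57,"w":88,"zej":47}
After op 16 (remove /af): {"h":27,"ic":18,"m":50,"o":57,"w":88,"zej":47}
After op 17 (replace /m 41): {"h":27,"ic":18,"m":41,"o":57,"w":88,"zej":47}
After op 18 (add /ic 56): {"h":27,"ic":56,"m":41,"o":57,"w":88,"zej":47}

Answer: {"h":27,"ic":56,"m":41,"o":57,"w":88,"zej":47}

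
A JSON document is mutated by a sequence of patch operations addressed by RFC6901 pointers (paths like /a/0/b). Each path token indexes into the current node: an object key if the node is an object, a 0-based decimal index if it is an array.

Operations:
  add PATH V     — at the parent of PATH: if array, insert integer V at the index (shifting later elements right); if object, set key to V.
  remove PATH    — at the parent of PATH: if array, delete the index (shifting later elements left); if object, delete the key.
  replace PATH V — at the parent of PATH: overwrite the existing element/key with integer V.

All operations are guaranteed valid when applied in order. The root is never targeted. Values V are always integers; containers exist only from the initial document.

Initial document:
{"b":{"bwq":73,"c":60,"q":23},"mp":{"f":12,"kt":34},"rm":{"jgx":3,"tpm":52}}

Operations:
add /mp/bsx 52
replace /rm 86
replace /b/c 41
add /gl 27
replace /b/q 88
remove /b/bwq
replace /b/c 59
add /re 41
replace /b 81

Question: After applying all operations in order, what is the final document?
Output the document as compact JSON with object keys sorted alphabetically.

Answer: {"b":81,"gl":27,"mp":{"bsx":52,"f":12,"kt":34},"re":41,"rm":86}

Derivation:
After op 1 (add /mp/bsx 52): {"b":{"bwq":73,"c":60,"q":23},"mp":{"bsx":52,"f":12,"kt":34},"rm":{"jgx":3,"tpm":52}}
After op 2 (replace /rm 86): {"b":{"bwq":73,"c":60,"q":23},"mp":{"bsx":52,"f":12,"kt":34},"rm":86}
After op 3 (replace /b/c 41): {"b":{"bwq":73,"c":41,"q":23},"mp":{"bsx":52,"f":12,"kt":34},"rm":86}
After op 4 (add /gl 27): {"b":{"bwq":73,"c":41,"q":23},"gl":27,"mp":{"bsx":52,"f":12,"kt":34},"rm":86}
After op 5 (replace /b/q 88): {"b":{"bwq":73,"c":41,"q":88},"gl":27,"mp":{"bsx":52,"f":12,"kt":34},"rm":86}
After op 6 (remove /b/bwq): {"b":{"c":41,"q":88},"gl":27,"mp":{"bsx":52,"f":12,"kt":34},"rm":86}
After op 7 (replace /b/c 59): {"b":{"c":59,"q":88},"gl":27,"mp":{"bsx":52,"f":12,"kt":34},"rm":86}
After op 8 (add /re 41): {"b":{"c":59,"q":88},"gl":27,"mp":{"bsx":52,"f":12,"kt":34},"re":41,"rm":86}
After op 9 (replace /b 81): {"b":81,"gl":27,"mp":{"bsx":52,"f":12,"kt":34},"re":41,"rm":86}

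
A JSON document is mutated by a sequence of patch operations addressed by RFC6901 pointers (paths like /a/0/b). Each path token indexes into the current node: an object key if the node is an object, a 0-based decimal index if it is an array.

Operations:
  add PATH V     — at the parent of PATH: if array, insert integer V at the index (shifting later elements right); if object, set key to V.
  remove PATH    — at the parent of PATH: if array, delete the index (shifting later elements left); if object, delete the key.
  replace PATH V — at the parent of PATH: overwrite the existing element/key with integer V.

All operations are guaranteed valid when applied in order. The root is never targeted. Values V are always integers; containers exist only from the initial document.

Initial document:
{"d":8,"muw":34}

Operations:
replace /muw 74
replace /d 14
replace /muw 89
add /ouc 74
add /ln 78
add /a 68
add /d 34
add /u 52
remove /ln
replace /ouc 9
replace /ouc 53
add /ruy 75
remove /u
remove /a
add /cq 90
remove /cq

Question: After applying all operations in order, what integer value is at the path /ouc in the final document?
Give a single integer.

After op 1 (replace /muw 74): {"d":8,"muw":74}
After op 2 (replace /d 14): {"d":14,"muw":74}
After op 3 (replace /muw 89): {"d":14,"muw":89}
After op 4 (add /ouc 74): {"d":14,"muw":89,"ouc":74}
After op 5 (add /ln 78): {"d":14,"ln":78,"muw":89,"ouc":74}
After op 6 (add /a 68): {"a":68,"d":14,"ln":78,"muw":89,"ouc":74}
After op 7 (add /d 34): {"a":68,"d":34,"ln":78,"muw":89,"ouc":74}
After op 8 (add /u 52): {"a":68,"d":34,"ln":78,"muw":89,"ouc":74,"u":52}
After op 9 (remove /ln): {"a":68,"d":34,"muw":89,"ouc":74,"u":52}
After op 10 (replace /ouc 9): {"a":68,"d":34,"muw":89,"ouc":9,"u":52}
After op 11 (replace /ouc 53): {"a":68,"d":34,"muw":89,"ouc":53,"u":52}
After op 12 (add /ruy 75): {"a":68,"d":34,"muw":89,"ouc":53,"ruy":75,"u":52}
After op 13 (remove /u): {"a":68,"d":34,"muw":89,"ouc":53,"ruy":75}
After op 14 (remove /a): {"d":34,"muw":89,"ouc":53,"ruy":75}
After op 15 (add /cq 90): {"cq":90,"d":34,"muw":89,"ouc":53,"ruy":75}
After op 16 (remove /cq): {"d":34,"muw":89,"ouc":53,"ruy":75}
Value at /ouc: 53

Answer: 53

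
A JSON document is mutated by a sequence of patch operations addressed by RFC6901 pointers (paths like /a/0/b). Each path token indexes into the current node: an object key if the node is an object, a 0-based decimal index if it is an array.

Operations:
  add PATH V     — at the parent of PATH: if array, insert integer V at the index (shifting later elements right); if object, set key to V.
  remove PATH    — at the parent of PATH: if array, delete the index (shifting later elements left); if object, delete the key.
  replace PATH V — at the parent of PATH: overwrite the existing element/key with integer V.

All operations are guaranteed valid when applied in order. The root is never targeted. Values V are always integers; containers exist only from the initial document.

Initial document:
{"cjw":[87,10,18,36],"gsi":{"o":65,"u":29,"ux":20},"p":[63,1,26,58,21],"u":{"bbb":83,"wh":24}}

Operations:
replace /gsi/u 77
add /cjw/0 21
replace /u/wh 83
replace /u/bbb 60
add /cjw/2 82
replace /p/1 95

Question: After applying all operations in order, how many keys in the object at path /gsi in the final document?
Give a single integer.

After op 1 (replace /gsi/u 77): {"cjw":[87,10,18,36],"gsi":{"o":65,"u":77,"ux":20},"p":[63,1,26,58,21],"u":{"bbb":83,"wh":24}}
After op 2 (add /cjw/0 21): {"cjw":[21,87,10,18,36],"gsi":{"o":65,"u":77,"ux":20},"p":[63,1,26,58,21],"u":{"bbb":83,"wh":24}}
After op 3 (replace /u/wh 83): {"cjw":[21,87,10,18,36],"gsi":{"o":65,"u":77,"ux":20},"p":[63,1,26,58,21],"u":{"bbb":83,"wh":83}}
After op 4 (replace /u/bbb 60): {"cjw":[21,87,10,18,36],"gsi":{"o":65,"u":77,"ux":20},"p":[63,1,26,58,21],"u":{"bbb":60,"wh":83}}
After op 5 (add /cjw/2 82): {"cjw":[21,87,82,10,18,36],"gsi":{"o":65,"u":77,"ux":20},"p":[63,1,26,58,21],"u":{"bbb":60,"wh":83}}
After op 6 (replace /p/1 95): {"cjw":[21,87,82,10,18,36],"gsi":{"o":65,"u":77,"ux":20},"p":[63,95,26,58,21],"u":{"bbb":60,"wh":83}}
Size at path /gsi: 3

Answer: 3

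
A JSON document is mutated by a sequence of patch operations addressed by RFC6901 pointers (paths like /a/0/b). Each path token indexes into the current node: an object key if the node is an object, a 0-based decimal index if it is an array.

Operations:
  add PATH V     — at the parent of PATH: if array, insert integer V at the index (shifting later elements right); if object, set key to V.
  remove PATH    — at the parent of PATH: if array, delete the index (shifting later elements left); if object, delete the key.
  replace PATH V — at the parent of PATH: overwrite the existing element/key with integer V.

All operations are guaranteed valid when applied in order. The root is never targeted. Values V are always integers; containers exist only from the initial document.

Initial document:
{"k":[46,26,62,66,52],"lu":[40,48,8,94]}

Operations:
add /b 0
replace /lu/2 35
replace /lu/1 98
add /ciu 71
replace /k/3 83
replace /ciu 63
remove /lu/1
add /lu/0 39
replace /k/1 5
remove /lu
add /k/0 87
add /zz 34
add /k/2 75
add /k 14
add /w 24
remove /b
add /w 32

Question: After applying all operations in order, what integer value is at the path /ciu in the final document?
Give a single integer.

After op 1 (add /b 0): {"b":0,"k":[46,26,62,66,52],"lu":[40,48,8,94]}
After op 2 (replace /lu/2 35): {"b":0,"k":[46,26,62,66,52],"lu":[40,48,35,94]}
After op 3 (replace /lu/1 98): {"b":0,"k":[46,26,62,66,52],"lu":[40,98,35,94]}
After op 4 (add /ciu 71): {"b":0,"ciu":71,"k":[46,26,62,66,52],"lu":[40,98,35,94]}
After op 5 (replace /k/3 83): {"b":0,"ciu":71,"k":[46,26,62,83,52],"lu":[40,98,35,94]}
After op 6 (replace /ciu 63): {"b":0,"ciu":63,"k":[46,26,62,83,52],"lu":[40,98,35,94]}
After op 7 (remove /lu/1): {"b":0,"ciu":63,"k":[46,26,62,83,52],"lu":[40,35,94]}
After op 8 (add /lu/0 39): {"b":0,"ciu":63,"k":[46,26,62,83,52],"lu":[39,40,35,94]}
After op 9 (replace /k/1 5): {"b":0,"ciu":63,"k":[46,5,62,83,52],"lu":[39,40,35,94]}
After op 10 (remove /lu): {"b":0,"ciu":63,"k":[46,5,62,83,52]}
After op 11 (add /k/0 87): {"b":0,"ciu":63,"k":[87,46,5,62,83,52]}
After op 12 (add /zz 34): {"b":0,"ciu":63,"k":[87,46,5,62,83,52],"zz":34}
After op 13 (add /k/2 75): {"b":0,"ciu":63,"k":[87,46,75,5,62,83,52],"zz":34}
After op 14 (add /k 14): {"b":0,"ciu":63,"k":14,"zz":34}
After op 15 (add /w 24): {"b":0,"ciu":63,"k":14,"w":24,"zz":34}
After op 16 (remove /b): {"ciu":63,"k":14,"w":24,"zz":34}
After op 17 (add /w 32): {"ciu":63,"k":14,"w":32,"zz":34}
Value at /ciu: 63

Answer: 63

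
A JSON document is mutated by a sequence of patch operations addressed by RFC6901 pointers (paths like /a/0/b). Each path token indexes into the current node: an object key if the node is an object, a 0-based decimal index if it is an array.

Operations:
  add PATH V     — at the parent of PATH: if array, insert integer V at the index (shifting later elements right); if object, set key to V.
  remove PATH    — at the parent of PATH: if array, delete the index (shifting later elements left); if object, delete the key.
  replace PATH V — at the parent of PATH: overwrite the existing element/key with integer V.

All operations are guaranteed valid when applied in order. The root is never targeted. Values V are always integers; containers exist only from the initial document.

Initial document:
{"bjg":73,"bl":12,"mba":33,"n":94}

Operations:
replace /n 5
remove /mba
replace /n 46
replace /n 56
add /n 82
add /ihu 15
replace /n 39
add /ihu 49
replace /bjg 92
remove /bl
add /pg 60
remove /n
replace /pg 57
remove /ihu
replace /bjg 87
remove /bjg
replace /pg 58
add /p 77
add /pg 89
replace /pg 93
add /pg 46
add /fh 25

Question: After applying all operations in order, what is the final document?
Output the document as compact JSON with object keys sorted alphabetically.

After op 1 (replace /n 5): {"bjg":73,"bl":12,"mba":33,"n":5}
After op 2 (remove /mba): {"bjg":73,"bl":12,"n":5}
After op 3 (replace /n 46): {"bjg":73,"bl":12,"n":46}
After op 4 (replace /n 56): {"bjg":73,"bl":12,"n":56}
After op 5 (add /n 82): {"bjg":73,"bl":12,"n":82}
After op 6 (add /ihu 15): {"bjg":73,"bl":12,"ihu":15,"n":82}
After op 7 (replace /n 39): {"bjg":73,"bl":12,"ihu":15,"n":39}
After op 8 (add /ihu 49): {"bjg":73,"bl":12,"ihu":49,"n":39}
After op 9 (replace /bjg 92): {"bjg":92,"bl":12,"ihu":49,"n":39}
After op 10 (remove /bl): {"bjg":92,"ihu":49,"n":39}
After op 11 (add /pg 60): {"bjg":92,"ihu":49,"n":39,"pg":60}
After op 12 (remove /n): {"bjg":92,"ihu":49,"pg":60}
After op 13 (replace /pg 57): {"bjg":92,"ihu":49,"pg":57}
After op 14 (remove /ihu): {"bjg":92,"pg":57}
After op 15 (replace /bjg 87): {"bjg":87,"pg":57}
After op 16 (remove /bjg): {"pg":57}
After op 17 (replace /pg 58): {"pg":58}
After op 18 (add /p 77): {"p":77,"pg":58}
After op 19 (add /pg 89): {"p":77,"pg":89}
After op 20 (replace /pg 93): {"p":77,"pg":93}
After op 21 (add /pg 46): {"p":77,"pg":46}
After op 22 (add /fh 25): {"fh":25,"p":77,"pg":46}

Answer: {"fh":25,"p":77,"pg":46}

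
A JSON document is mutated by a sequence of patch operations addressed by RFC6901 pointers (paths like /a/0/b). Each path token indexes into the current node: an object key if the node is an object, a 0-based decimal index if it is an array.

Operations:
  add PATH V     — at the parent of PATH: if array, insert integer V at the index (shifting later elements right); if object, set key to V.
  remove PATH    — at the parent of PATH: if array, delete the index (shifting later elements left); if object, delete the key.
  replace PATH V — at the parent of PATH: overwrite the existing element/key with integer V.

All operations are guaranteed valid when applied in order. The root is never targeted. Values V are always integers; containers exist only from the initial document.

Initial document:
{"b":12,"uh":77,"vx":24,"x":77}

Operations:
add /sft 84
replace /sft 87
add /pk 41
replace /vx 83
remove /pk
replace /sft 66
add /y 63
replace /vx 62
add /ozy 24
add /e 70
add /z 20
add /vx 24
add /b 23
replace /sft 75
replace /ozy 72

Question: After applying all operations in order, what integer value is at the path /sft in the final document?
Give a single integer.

After op 1 (add /sft 84): {"b":12,"sft":84,"uh":77,"vx":24,"x":77}
After op 2 (replace /sft 87): {"b":12,"sft":87,"uh":77,"vx":24,"x":77}
After op 3 (add /pk 41): {"b":12,"pk":41,"sft":87,"uh":77,"vx":24,"x":77}
After op 4 (replace /vx 83): {"b":12,"pk":41,"sft":87,"uh":77,"vx":83,"x":77}
After op 5 (remove /pk): {"b":12,"sft":87,"uh":77,"vx":83,"x":77}
After op 6 (replace /sft 66): {"b":12,"sft":66,"uh":77,"vx":83,"x":77}
After op 7 (add /y 63): {"b":12,"sft":66,"uh":77,"vx":83,"x":77,"y":63}
After op 8 (replace /vx 62): {"b":12,"sft":66,"uh":77,"vx":62,"x":77,"y":63}
After op 9 (add /ozy 24): {"b":12,"ozy":24,"sft":66,"uh":77,"vx":62,"x":77,"y":63}
After op 10 (add /e 70): {"b":12,"e":70,"ozy":24,"sft":66,"uh":77,"vx":62,"x":77,"y":63}
After op 11 (add /z 20): {"b":12,"e":70,"ozy":24,"sft":66,"uh":77,"vx":62,"x":77,"y":63,"z":20}
After op 12 (add /vx 24): {"b":12,"e":70,"ozy":24,"sft":66,"uh":77,"vx":24,"x":77,"y":63,"z":20}
After op 13 (add /b 23): {"b":23,"e":70,"ozy":24,"sft":66,"uh":77,"vx":24,"x":77,"y":63,"z":20}
After op 14 (replace /sft 75): {"b":23,"e":70,"ozy":24,"sft":75,"uh":77,"vx":24,"x":77,"y":63,"z":20}
After op 15 (replace /ozy 72): {"b":23,"e":70,"ozy":72,"sft":75,"uh":77,"vx":24,"x":77,"y":63,"z":20}
Value at /sft: 75

Answer: 75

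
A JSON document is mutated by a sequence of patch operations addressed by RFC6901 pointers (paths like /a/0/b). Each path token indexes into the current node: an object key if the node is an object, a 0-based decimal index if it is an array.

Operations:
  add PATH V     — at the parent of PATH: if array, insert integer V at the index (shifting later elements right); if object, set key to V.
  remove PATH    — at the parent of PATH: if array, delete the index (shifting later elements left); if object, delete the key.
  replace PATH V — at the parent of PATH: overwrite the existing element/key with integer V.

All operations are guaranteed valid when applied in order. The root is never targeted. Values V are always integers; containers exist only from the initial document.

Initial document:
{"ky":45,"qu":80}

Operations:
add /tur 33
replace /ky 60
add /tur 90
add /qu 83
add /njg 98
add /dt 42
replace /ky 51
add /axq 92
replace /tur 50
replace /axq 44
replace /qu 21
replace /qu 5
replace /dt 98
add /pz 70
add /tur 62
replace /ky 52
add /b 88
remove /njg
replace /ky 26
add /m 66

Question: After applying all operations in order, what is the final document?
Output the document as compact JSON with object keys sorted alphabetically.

After op 1 (add /tur 33): {"ky":45,"qu":80,"tur":33}
After op 2 (replace /ky 60): {"ky":60,"qu":80,"tur":33}
After op 3 (add /tur 90): {"ky":60,"qu":80,"tur":90}
After op 4 (add /qu 83): {"ky":60,"qu":83,"tur":90}
After op 5 (add /njg 98): {"ky":60,"njg":98,"qu":83,"tur":90}
After op 6 (add /dt 42): {"dt":42,"ky":60,"njg":98,"qu":83,"tur":90}
After op 7 (replace /ky 51): {"dt":42,"ky":51,"njg":98,"qu":83,"tur":90}
After op 8 (add /axq 92): {"axq":92,"dt":42,"ky":51,"njg":98,"qu":83,"tur":90}
After op 9 (replace /tur 50): {"axq":92,"dt":42,"ky":51,"njg":98,"qu":83,"tur":50}
After op 10 (replace /axq 44): {"axq":44,"dt":42,"ky":51,"njg":98,"qu":83,"tur":50}
After op 11 (replace /qu 21): {"axq":44,"dt":42,"ky":51,"njg":98,"qu":21,"tur":50}
After op 12 (replace /qu 5): {"axq":44,"dt":42,"ky":51,"njg":98,"qu":5,"tur":50}
After op 13 (replace /dt 98): {"axq":44,"dt":98,"ky":51,"njg":98,"qu":5,"tur":50}
After op 14 (add /pz 70): {"axq":44,"dt":98,"ky":51,"njg":98,"pz":70,"qu":5,"tur":50}
After op 15 (add /tur 62): {"axq":44,"dt":98,"ky":51,"njg":98,"pz":70,"qu":5,"tur":62}
After op 16 (replace /ky 52): {"axq":44,"dt":98,"ky":52,"njg":98,"pz":70,"qu":5,"tur":62}
After op 17 (add /b 88): {"axq":44,"b":88,"dt":98,"ky":52,"njg":98,"pz":70,"qu":5,"tur":62}
After op 18 (remove /njg): {"axq":44,"b":88,"dt":98,"ky":52,"pz":70,"qu":5,"tur":62}
After op 19 (replace /ky 26): {"axq":44,"b":88,"dt":98,"ky":26,"pz":70,"qu":5,"tur":62}
After op 20 (add /m 66): {"axq":44,"b":88,"dt":98,"ky":26,"m":66,"pz":70,"qu":5,"tur":62}

Answer: {"axq":44,"b":88,"dt":98,"ky":26,"m":66,"pz":70,"qu":5,"tur":62}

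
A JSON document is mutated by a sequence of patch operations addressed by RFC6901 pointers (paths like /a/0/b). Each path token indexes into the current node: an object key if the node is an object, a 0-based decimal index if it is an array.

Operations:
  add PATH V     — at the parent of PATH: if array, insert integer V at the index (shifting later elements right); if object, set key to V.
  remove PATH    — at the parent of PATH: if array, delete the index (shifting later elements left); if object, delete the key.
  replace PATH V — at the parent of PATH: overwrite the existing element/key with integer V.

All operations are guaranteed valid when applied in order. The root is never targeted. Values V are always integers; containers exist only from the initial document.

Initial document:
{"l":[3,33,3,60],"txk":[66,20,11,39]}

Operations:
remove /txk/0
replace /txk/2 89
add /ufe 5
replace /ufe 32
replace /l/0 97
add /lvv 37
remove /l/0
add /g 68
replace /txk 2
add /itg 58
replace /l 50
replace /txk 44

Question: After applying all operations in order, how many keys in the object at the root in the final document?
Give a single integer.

Answer: 6

Derivation:
After op 1 (remove /txk/0): {"l":[3,33,3,60],"txk":[20,11,39]}
After op 2 (replace /txk/2 89): {"l":[3,33,3,60],"txk":[20,11,89]}
After op 3 (add /ufe 5): {"l":[3,33,3,60],"txk":[20,11,89],"ufe":5}
After op 4 (replace /ufe 32): {"l":[3,33,3,60],"txk":[20,11,89],"ufe":32}
After op 5 (replace /l/0 97): {"l":[97,33,3,60],"txk":[20,11,89],"ufe":32}
After op 6 (add /lvv 37): {"l":[97,33,3,60],"lvv":37,"txk":[20,11,89],"ufe":32}
After op 7 (remove /l/0): {"l":[33,3,60],"lvv":37,"txk":[20,11,89],"ufe":32}
After op 8 (add /g 68): {"g":68,"l":[33,3,60],"lvv":37,"txk":[20,11,89],"ufe":32}
After op 9 (replace /txk 2): {"g":68,"l":[33,3,60],"lvv":37,"txk":2,"ufe":32}
After op 10 (add /itg 58): {"g":68,"itg":58,"l":[33,3,60],"lvv":37,"txk":2,"ufe":32}
After op 11 (replace /l 50): {"g":68,"itg":58,"l":50,"lvv":37,"txk":2,"ufe":32}
After op 12 (replace /txk 44): {"g":68,"itg":58,"l":50,"lvv":37,"txk":44,"ufe":32}
Size at the root: 6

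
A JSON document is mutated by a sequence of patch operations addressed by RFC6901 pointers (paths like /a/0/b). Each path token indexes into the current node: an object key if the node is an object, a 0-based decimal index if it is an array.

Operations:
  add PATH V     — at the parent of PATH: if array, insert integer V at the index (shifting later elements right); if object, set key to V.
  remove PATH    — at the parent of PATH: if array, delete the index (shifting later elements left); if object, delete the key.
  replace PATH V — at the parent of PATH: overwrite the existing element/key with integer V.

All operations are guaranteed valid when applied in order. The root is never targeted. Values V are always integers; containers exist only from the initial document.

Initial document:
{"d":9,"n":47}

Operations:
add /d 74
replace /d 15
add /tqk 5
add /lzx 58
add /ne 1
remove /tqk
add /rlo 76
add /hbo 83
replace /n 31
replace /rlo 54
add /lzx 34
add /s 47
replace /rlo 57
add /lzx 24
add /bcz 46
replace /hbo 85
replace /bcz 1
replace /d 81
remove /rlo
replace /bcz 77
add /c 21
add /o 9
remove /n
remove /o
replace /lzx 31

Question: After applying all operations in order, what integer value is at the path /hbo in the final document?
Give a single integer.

After op 1 (add /d 74): {"d":74,"n":47}
After op 2 (replace /d 15): {"d":15,"n":47}
After op 3 (add /tqk 5): {"d":15,"n":47,"tqk":5}
After op 4 (add /lzx 58): {"d":15,"lzx":58,"n":47,"tqk":5}
After op 5 (add /ne 1): {"d":15,"lzx":58,"n":47,"ne":1,"tqk":5}
After op 6 (remove /tqk): {"d":15,"lzx":58,"n":47,"ne":1}
After op 7 (add /rlo 76): {"d":15,"lzx":58,"n":47,"ne":1,"rlo":76}
After op 8 (add /hbo 83): {"d":15,"hbo":83,"lzx":58,"n":47,"ne":1,"rlo":76}
After op 9 (replace /n 31): {"d":15,"hbo":83,"lzx":58,"n":31,"ne":1,"rlo":76}
After op 10 (replace /rlo 54): {"d":15,"hbo":83,"lzx":58,"n":31,"ne":1,"rlo":54}
After op 11 (add /lzx 34): {"d":15,"hbo":83,"lzx":34,"n":31,"ne":1,"rlo":54}
After op 12 (add /s 47): {"d":15,"hbo":83,"lzx":34,"n":31,"ne":1,"rlo":54,"s":47}
After op 13 (replace /rlo 57): {"d":15,"hbo":83,"lzx":34,"n":31,"ne":1,"rlo":57,"s":47}
After op 14 (add /lzx 24): {"d":15,"hbo":83,"lzx":24,"n":31,"ne":1,"rlo":57,"s":47}
After op 15 (add /bcz 46): {"bcz":46,"d":15,"hbo":83,"lzx":24,"n":31,"ne":1,"rlo":57,"s":47}
After op 16 (replace /hbo 85): {"bcz":46,"d":15,"hbo":85,"lzx":24,"n":31,"ne":1,"rlo":57,"s":47}
After op 17 (replace /bcz 1): {"bcz":1,"d":15,"hbo":85,"lzx":24,"n":31,"ne":1,"rlo":57,"s":47}
After op 18 (replace /d 81): {"bcz":1,"d":81,"hbo":85,"lzx":24,"n":31,"ne":1,"rlo":57,"s":47}
After op 19 (remove /rlo): {"bcz":1,"d":81,"hbo":85,"lzx":24,"n":31,"ne":1,"s":47}
After op 20 (replace /bcz 77): {"bcz":77,"d":81,"hbo":85,"lzx":24,"n":31,"ne":1,"s":47}
After op 21 (add /c 21): {"bcz":77,"c":21,"d":81,"hbo":85,"lzx":24,"n":31,"ne":1,"s":47}
After op 22 (add /o 9): {"bcz":77,"c":21,"d":81,"hbo":85,"lzx":24,"n":31,"ne":1,"o":9,"s":47}
After op 23 (remove /n): {"bcz":77,"c":21,"d":81,"hbo":85,"lzx":24,"ne":1,"o":9,"s":47}
After op 24 (remove /o): {"bcz":77,"c":21,"d":81,"hbo":85,"lzx":24,"ne":1,"s":47}
After op 25 (replace /lzx 31): {"bcz":77,"c":21,"d":81,"hbo":85,"lzx":31,"ne":1,"s":47}
Value at /hbo: 85

Answer: 85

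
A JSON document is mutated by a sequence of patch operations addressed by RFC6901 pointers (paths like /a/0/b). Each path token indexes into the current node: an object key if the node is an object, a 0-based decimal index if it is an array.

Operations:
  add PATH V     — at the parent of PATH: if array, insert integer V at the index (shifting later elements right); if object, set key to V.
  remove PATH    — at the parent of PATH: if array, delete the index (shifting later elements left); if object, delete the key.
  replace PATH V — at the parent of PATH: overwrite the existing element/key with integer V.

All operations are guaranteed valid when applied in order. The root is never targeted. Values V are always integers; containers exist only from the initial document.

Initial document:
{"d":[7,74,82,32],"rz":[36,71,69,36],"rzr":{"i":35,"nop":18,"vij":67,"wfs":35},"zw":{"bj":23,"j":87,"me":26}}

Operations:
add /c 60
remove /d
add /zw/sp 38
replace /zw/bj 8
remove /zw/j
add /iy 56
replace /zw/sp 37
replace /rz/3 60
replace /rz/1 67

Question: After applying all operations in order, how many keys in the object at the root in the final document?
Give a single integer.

After op 1 (add /c 60): {"c":60,"d":[7,74,82,32],"rz":[36,71,69,36],"rzr":{"i":35,"nop":18,"vij":67,"wfs":35},"zw":{"bj":23,"j":87,"me":26}}
After op 2 (remove /d): {"c":60,"rz":[36,71,69,36],"rzr":{"i":35,"nop":18,"vij":67,"wfs":35},"zw":{"bj":23,"j":87,"me":26}}
After op 3 (add /zw/sp 38): {"c":60,"rz":[36,71,69,36],"rzr":{"i":35,"nop":18,"vij":67,"wfs":35},"zw":{"bj":23,"j":87,"me":26,"sp":38}}
After op 4 (replace /zw/bj 8): {"c":60,"rz":[36,71,69,36],"rzr":{"i":35,"nop":18,"vij":67,"wfs":35},"zw":{"bj":8,"j":87,"me":26,"sp":38}}
After op 5 (remove /zw/j): {"c":60,"rz":[36,71,69,36],"rzr":{"i":35,"nop":18,"vij":67,"wfs":35},"zw":{"bj":8,"me":26,"sp":38}}
After op 6 (add /iy 56): {"c":60,"iy":56,"rz":[36,71,69,36],"rzr":{"i":35,"nop":18,"vij":67,"wfs":35},"zw":{"bj":8,"me":26,"sp":38}}
After op 7 (replace /zw/sp 37): {"c":60,"iy":56,"rz":[36,71,69,36],"rzr":{"i":35,"nop":18,"vij":67,"wfs":35},"zw":{"bj":8,"me":26,"sp":37}}
After op 8 (replace /rz/3 60): {"c":60,"iy":56,"rz":[36,71,69,60],"rzr":{"i":35,"nop":18,"vij":67,"wfs":35},"zw":{"bj":8,"me":26,"sp":37}}
After op 9 (replace /rz/1 67): {"c":60,"iy":56,"rz":[36,67,69,60],"rzr":{"i":35,"nop":18,"vij":67,"wfs":35},"zw":{"bj":8,"me":26,"sp":37}}
Size at the root: 5

Answer: 5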